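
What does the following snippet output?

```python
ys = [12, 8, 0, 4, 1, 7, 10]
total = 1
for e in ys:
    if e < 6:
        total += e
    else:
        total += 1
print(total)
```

e=12: not <6, total = 1+1 = 2
e=8: not <6, total = 2+1 = 3
e=0: <6, total = 3+0 = 3
e=4: <6, total = 3+4 = 7
e=1: <6, total = 7+1 = 8
e=7: not <6, total = 8+1 = 9
e=10: not <6, total = 9+1 = 10

10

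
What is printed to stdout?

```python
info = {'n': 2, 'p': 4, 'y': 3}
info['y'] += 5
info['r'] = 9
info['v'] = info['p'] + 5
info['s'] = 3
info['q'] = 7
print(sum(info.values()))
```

42

info['y'] = 3+5 = 8 → {'n': 2, 'p': 4, 'y': 8}
info['r'] = 9 → {'n': 2, 'p': 4, 'y': 8, 'r': 9}
info['v'] = info['p']+5 = 9 → {'n': 2, 'p': 4, 'y': 8, 'r': 9, 'v': 9}
info['s'] = 3 → {'n': 2, 'p': 4, 'y': 8, 'r': 9, 'v': 9, 's': 3}
info['q'] = 7 → {'n': 2, 'p': 4, 'y': 8, 'r': 9, 'v': 9, 's': 3, 'q': 7}
sum of values = 42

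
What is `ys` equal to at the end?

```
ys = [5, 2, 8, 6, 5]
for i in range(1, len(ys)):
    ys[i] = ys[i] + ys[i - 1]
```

[5, 7, 15, 21, 26]

i=1: ys[1] = 2+5 = 7 → [5, 7, 8, 6, 5]
i=2: ys[2] = 8+7 = 15 → [5, 7, 15, 6, 5]
i=3: ys[3] = 6+15 = 21 → [5, 7, 15, 21, 5]
i=4: ys[4] = 5+21 = 26 → [5, 7, 15, 21, 26]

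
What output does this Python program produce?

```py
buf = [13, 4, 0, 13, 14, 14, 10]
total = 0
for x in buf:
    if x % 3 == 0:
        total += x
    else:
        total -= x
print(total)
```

-68

x=13: not %3==0, total = 0-13 = -13
x=4: not %3==0, total = (-13)-4 = -17
x=0: %3==0, total = (-17)+0 = -17
x=13: not %3==0, total = (-17)-13 = -30
x=14: not %3==0, total = (-30)-14 = -44
x=14: not %3==0, total = (-44)-14 = -58
x=10: not %3==0, total = (-58)-10 = -68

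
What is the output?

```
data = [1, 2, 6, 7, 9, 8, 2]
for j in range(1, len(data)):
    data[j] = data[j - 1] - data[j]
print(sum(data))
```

-108

j=1: data[1] = 1-2 = -1 → [1, -1, 6, 7, 9, 8, 2]
j=2: data[2] = (-1)-6 = -7 → [1, -1, -7, 7, 9, 8, 2]
j=3: data[3] = (-7)-7 = -14 → [1, -1, -7, -14, 9, 8, 2]
j=4: data[4] = (-14)-9 = -23 → [1, -1, -7, -14, -23, 8, 2]
j=5: data[5] = (-23)-8 = -31 → [1, -1, -7, -14, -23, -31, 2]
j=6: data[6] = (-31)-2 = -33 → [1, -1, -7, -14, -23, -31, -33]
sum = -108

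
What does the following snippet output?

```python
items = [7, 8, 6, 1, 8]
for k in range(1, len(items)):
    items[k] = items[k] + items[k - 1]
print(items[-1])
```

k=1: items[1] = 8+7 = 15 → [7, 15, 6, 1, 8]
k=2: items[2] = 6+15 = 21 → [7, 15, 21, 1, 8]
k=3: items[3] = 1+21 = 22 → [7, 15, 21, 22, 8]
k=4: items[4] = 8+22 = 30 → [7, 15, 21, 22, 30]

30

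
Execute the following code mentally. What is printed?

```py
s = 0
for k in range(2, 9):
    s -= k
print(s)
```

k=2: s = 0-2 = -2
k=3: s = (-2)-3 = -5
k=4: s = (-5)-4 = -9
k=5: s = (-9)-5 = -14
k=6: s = (-14)-6 = -20
k=7: s = (-20)-7 = -27
k=8: s = (-27)-8 = -35

-35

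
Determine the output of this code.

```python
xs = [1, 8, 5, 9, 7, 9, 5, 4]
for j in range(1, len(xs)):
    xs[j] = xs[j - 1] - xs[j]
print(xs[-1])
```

j=1: xs[1] = 1-8 = -7 → [1, -7, 5, 9, 7, 9, 5, 4]
j=2: xs[2] = (-7)-5 = -12 → [1, -7, -12, 9, 7, 9, 5, 4]
j=3: xs[3] = (-12)-9 = -21 → [1, -7, -12, -21, 7, 9, 5, 4]
j=4: xs[4] = (-21)-7 = -28 → [1, -7, -12, -21, -28, 9, 5, 4]
j=5: xs[5] = (-28)-9 = -37 → [1, -7, -12, -21, -28, -37, 5, 4]
j=6: xs[6] = (-37)-5 = -42 → [1, -7, -12, -21, -28, -37, -42, 4]
j=7: xs[7] = (-42)-4 = -46 → [1, -7, -12, -21, -28, -37, -42, -46]

-46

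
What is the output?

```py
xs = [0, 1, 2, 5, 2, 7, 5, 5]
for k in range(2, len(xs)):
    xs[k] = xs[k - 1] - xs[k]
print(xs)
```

[0, 1, -1, -6, -8, -15, -20, -25]

k=2: xs[2] = 1-2 = -1 → [0, 1, -1, 5, 2, 7, 5, 5]
k=3: xs[3] = (-1)-5 = -6 → [0, 1, -1, -6, 2, 7, 5, 5]
k=4: xs[4] = (-6)-2 = -8 → [0, 1, -1, -6, -8, 7, 5, 5]
k=5: xs[5] = (-8)-7 = -15 → [0, 1, -1, -6, -8, -15, 5, 5]
k=6: xs[6] = (-15)-5 = -20 → [0, 1, -1, -6, -8, -15, -20, 5]
k=7: xs[7] = (-20)-5 = -25 → [0, 1, -1, -6, -8, -15, -20, -25]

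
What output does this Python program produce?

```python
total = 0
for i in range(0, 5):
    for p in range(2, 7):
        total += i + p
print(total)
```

i=0,p=2: total = 0+2 = 2
i=0,p=3: total = 2+3 = 5
i=0,p=4: total = 5+4 = 9
i=0,p=5: total = 9+5 = 14
i=0,p=6: total = 14+6 = 20
i=1,p=2: total = 20+3 = 23
i=1,p=3: total = 23+4 = 27
i=1,p=4: total = 27+5 = 32
i=1,p=5: total = 32+6 = 38
i=1,p=6: total = 38+7 = 45
i=2,p=2: total = 45+4 = 49
i=2,p=3: total = 49+5 = 54
i=2,p=4: total = 54+6 = 60
i=2,p=5: total = 60+7 = 67
i=2,p=6: total = 67+8 = 75
i=3,p=2: total = 75+5 = 80
i=3,p=3: total = 80+6 = 86
i=3,p=4: total = 86+7 = 93
i=3,p=5: total = 93+8 = 101
i=3,p=6: total = 101+9 = 110
i=4,p=2: total = 110+6 = 116
i=4,p=3: total = 116+7 = 123
i=4,p=4: total = 123+8 = 131
i=4,p=5: total = 131+9 = 140
i=4,p=6: total = 140+10 = 150

150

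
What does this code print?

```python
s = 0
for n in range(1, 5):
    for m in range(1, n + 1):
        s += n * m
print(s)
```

n=1,m=1: s = 0+1 = 1
n=2,m=1: s = 1+2 = 3
n=2,m=2: s = 3+4 = 7
n=3,m=1: s = 7+3 = 10
n=3,m=2: s = 10+6 = 16
n=3,m=3: s = 16+9 = 25
n=4,m=1: s = 25+4 = 29
n=4,m=2: s = 29+8 = 37
n=4,m=3: s = 37+12 = 49
n=4,m=4: s = 49+16 = 65

65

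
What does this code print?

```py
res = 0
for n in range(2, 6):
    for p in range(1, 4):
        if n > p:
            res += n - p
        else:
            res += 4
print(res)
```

31

n=2,p=1: 2>1, res = 0+1 = 1
n=2,p=2: not 2>2, res = 1+4 = 5
n=2,p=3: not 2>3, res = 5+4 = 9
n=3,p=1: 3>1, res = 9+2 = 11
n=3,p=2: 3>2, res = 11+1 = 12
n=3,p=3: not 3>3, res = 12+4 = 16
n=4,p=1: 4>1, res = 16+3 = 19
n=4,p=2: 4>2, res = 19+2 = 21
n=4,p=3: 4>3, res = 21+1 = 22
n=5,p=1: 5>1, res = 22+4 = 26
n=5,p=2: 5>2, res = 26+3 = 29
n=5,p=3: 5>3, res = 29+2 = 31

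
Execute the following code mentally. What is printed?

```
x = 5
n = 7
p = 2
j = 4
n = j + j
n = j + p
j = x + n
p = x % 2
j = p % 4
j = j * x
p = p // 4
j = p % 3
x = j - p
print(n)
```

6

n = 4+4 = 8
n = 4+2 = 6
j = 5+6 = 11
p = 5%2 = 1
j = 1%4 = 1
j = 1*5 = 5
p = 1//4 = 0
j = 0%3 = 0
x = 0-0 = 0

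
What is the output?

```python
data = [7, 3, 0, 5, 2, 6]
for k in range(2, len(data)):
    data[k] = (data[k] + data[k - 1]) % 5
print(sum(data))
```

17

k=2: data[2] = (0+3)%5 = 3 → [7, 3, 3, 5, 2, 6]
k=3: data[3] = (5+3)%5 = 3 → [7, 3, 3, 3, 2, 6]
k=4: data[4] = (2+3)%5 = 0 → [7, 3, 3, 3, 0, 6]
k=5: data[5] = (6+0)%5 = 1 → [7, 3, 3, 3, 0, 1]
sum = 17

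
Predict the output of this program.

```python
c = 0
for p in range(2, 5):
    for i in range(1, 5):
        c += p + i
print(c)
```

66

p=2,i=1: c = 0+3 = 3
p=2,i=2: c = 3+4 = 7
p=2,i=3: c = 7+5 = 12
p=2,i=4: c = 12+6 = 18
p=3,i=1: c = 18+4 = 22
p=3,i=2: c = 22+5 = 27
p=3,i=3: c = 27+6 = 33
p=3,i=4: c = 33+7 = 40
p=4,i=1: c = 40+5 = 45
p=4,i=2: c = 45+6 = 51
p=4,i=3: c = 51+7 = 58
p=4,i=4: c = 58+8 = 66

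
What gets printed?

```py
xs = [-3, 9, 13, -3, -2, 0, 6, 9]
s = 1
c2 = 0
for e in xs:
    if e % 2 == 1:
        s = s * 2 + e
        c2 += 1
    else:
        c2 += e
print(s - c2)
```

102

e=-3: odd, s = 1*2+(-3) = -1; c2=1
e=9: odd, s = (-1)*2+9 = 7; c2=2
e=13: odd, s = 7*2+13 = 27; c2=3
e=-3: odd, s = 27*2+(-3) = 51; c2=4
e=-2: not odd; c2=2
e=0: not odd; c2=2
e=6: not odd; c2=8
e=9: odd, s = 51*2+9 = 111; c2=9
s-c2 = 111-9 = 102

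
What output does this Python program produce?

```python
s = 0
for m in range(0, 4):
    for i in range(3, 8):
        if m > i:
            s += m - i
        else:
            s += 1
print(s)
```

m=0,i=3: not 0>3, s = 0+1 = 1
m=0,i=4: not 0>4, s = 1+1 = 2
m=0,i=5: not 0>5, s = 2+1 = 3
m=0,i=6: not 0>6, s = 3+1 = 4
m=0,i=7: not 0>7, s = 4+1 = 5
m=1,i=3: not 1>3, s = 5+1 = 6
m=1,i=4: not 1>4, s = 6+1 = 7
m=1,i=5: not 1>5, s = 7+1 = 8
m=1,i=6: not 1>6, s = 8+1 = 9
m=1,i=7: not 1>7, s = 9+1 = 10
m=2,i=3: not 2>3, s = 10+1 = 11
m=2,i=4: not 2>4, s = 11+1 = 12
m=2,i=5: not 2>5, s = 12+1 = 13
m=2,i=6: not 2>6, s = 13+1 = 14
m=2,i=7: not 2>7, s = 14+1 = 15
m=3,i=3: not 3>3, s = 15+1 = 16
m=3,i=4: not 3>4, s = 16+1 = 17
m=3,i=5: not 3>5, s = 17+1 = 18
m=3,i=6: not 3>6, s = 18+1 = 19
m=3,i=7: not 3>7, s = 19+1 = 20

20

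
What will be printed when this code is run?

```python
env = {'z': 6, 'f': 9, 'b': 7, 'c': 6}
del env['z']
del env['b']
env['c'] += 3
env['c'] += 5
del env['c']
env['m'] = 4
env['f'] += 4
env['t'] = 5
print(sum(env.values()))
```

del 'z' → {'f': 9, 'b': 7, 'c': 6}
del 'b' → {'f': 9, 'c': 6}
env['c'] = 6+3 = 9 → {'f': 9, 'c': 9}
env['c'] = 9+5 = 14 → {'f': 9, 'c': 14}
del 'c' → {'f': 9}
env['m'] = 4 → {'f': 9, 'm': 4}
env['f'] = 9+4 = 13 → {'f': 13, 'm': 4}
env['t'] = 5 → {'f': 13, 'm': 4, 't': 5}
sum of values = 22

22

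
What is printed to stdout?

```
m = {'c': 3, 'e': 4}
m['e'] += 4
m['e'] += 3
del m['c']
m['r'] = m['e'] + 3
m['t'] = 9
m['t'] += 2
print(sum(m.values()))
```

36

m['e'] = 4+4 = 8 → {'c': 3, 'e': 8}
m['e'] = 8+3 = 11 → {'c': 3, 'e': 11}
del 'c' → {'e': 11}
m['r'] = m['e']+3 = 14 → {'e': 11, 'r': 14}
m['t'] = 9 → {'e': 11, 'r': 14, 't': 9}
m['t'] = 9+2 = 11 → {'e': 11, 'r': 14, 't': 11}
sum of values = 36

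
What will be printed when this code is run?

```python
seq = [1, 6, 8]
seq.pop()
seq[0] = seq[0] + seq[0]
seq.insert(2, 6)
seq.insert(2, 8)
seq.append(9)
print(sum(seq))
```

pop() removes 8 → [1, 6]
seq[0] = seq[0]+seq[0] = 1+1 = 2 → [2, 6]
insert 6 at 2 → [2, 6, 6]
insert 8 at 2 → [2, 6, 8, 6]
append 9 → [2, 6, 8, 6, 9]
sum = 31

31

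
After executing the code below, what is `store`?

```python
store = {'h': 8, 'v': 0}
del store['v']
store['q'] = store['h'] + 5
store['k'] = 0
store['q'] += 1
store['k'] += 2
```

{'h': 8, 'q': 14, 'k': 2}

del 'v' → {'h': 8}
store['q'] = store['h']+5 = 13 → {'h': 8, 'q': 13}
store['k'] = 0 → {'h': 8, 'q': 13, 'k': 0}
store['q'] = 13+1 = 14 → {'h': 8, 'q': 14, 'k': 0}
store['k'] = 0+2 = 2 → {'h': 8, 'q': 14, 'k': 2}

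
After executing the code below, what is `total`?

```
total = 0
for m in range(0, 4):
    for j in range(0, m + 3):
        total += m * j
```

71

m=0,j=0: total = 0+0 = 0
m=0,j=1: total = 0+0 = 0
m=0,j=2: total = 0+0 = 0
m=1,j=0: total = 0+0 = 0
m=1,j=1: total = 0+1 = 1
m=1,j=2: total = 1+2 = 3
m=1,j=3: total = 3+3 = 6
m=2,j=0: total = 6+0 = 6
m=2,j=1: total = 6+2 = 8
m=2,j=2: total = 8+4 = 12
m=2,j=3: total = 12+6 = 18
m=2,j=4: total = 18+8 = 26
m=3,j=0: total = 26+0 = 26
m=3,j=1: total = 26+3 = 29
m=3,j=2: total = 29+6 = 35
m=3,j=3: total = 35+9 = 44
m=3,j=4: total = 44+12 = 56
m=3,j=5: total = 56+15 = 71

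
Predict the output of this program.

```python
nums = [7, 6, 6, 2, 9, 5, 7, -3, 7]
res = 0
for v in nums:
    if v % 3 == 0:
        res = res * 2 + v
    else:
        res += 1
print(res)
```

v=7: not %3==0, res = 0+1 = 1
v=6: %3==0, res = 1*2+6 = 8
v=6: %3==0, res = 8*2+6 = 22
v=2: not %3==0, res = 22+1 = 23
v=9: %3==0, res = 23*2+9 = 55
v=5: not %3==0, res = 55+1 = 56
v=7: not %3==0, res = 56+1 = 57
v=-3: %3==0, res = 57*2+(-3) = 111
v=7: not %3==0, res = 111+1 = 112

112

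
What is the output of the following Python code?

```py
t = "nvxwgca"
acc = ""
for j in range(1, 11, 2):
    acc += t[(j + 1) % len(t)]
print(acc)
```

j=1: add t[2]='x' → 'x'
j=3: add t[4]='g' → 'xg'
j=5: add t[6]='a' → 'xga'
j=7: add t[1]='v' → 'xgav'
j=9: add t[3]='w' → 'xgavw'

xgavw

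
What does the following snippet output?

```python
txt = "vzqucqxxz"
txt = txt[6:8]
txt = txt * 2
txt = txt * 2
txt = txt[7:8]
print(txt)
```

slice [6:8] → 'xx'
repeat ×2 → 'xxxx'
repeat ×2 → 'xxxxxxxx'
slice [7:8] → 'x'

x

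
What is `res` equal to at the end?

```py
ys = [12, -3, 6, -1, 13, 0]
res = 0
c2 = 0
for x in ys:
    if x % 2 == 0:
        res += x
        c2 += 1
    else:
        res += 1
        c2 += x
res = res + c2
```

x=12: even, res = 0+12 = 12; c2=1
x=-3: not even, res = 12+1 = 13; c2=-2
x=6: even, res = 13+6 = 19; c2=-1
x=-1: not even, res = 19+1 = 20; c2=-2
x=13: not even, res = 20+1 = 21; c2=11
x=0: even, res = 21+0 = 21; c2=12
res+c2 = 21+12 = 33

33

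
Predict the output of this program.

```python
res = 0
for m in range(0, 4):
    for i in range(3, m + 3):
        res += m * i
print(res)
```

53

m=1,i=3: res = 0+3 = 3
m=2,i=3: res = 3+6 = 9
m=2,i=4: res = 9+8 = 17
m=3,i=3: res = 17+9 = 26
m=3,i=4: res = 26+12 = 38
m=3,i=5: res = 38+15 = 53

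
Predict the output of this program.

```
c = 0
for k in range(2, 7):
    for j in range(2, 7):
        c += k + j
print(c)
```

200

k=2,j=2: c = 0+4 = 4
k=2,j=3: c = 4+5 = 9
k=2,j=4: c = 9+6 = 15
k=2,j=5: c = 15+7 = 22
k=2,j=6: c = 22+8 = 30
k=3,j=2: c = 30+5 = 35
k=3,j=3: c = 35+6 = 41
k=3,j=4: c = 41+7 = 48
k=3,j=5: c = 48+8 = 56
k=3,j=6: c = 56+9 = 65
k=4,j=2: c = 65+6 = 71
k=4,j=3: c = 71+7 = 78
k=4,j=4: c = 78+8 = 86
k=4,j=5: c = 86+9 = 95
k=4,j=6: c = 95+10 = 105
k=5,j=2: c = 105+7 = 112
k=5,j=3: c = 112+8 = 120
k=5,j=4: c = 120+9 = 129
k=5,j=5: c = 129+10 = 139
k=5,j=6: c = 139+11 = 150
k=6,j=2: c = 150+8 = 158
k=6,j=3: c = 158+9 = 167
k=6,j=4: c = 167+10 = 177
k=6,j=5: c = 177+11 = 188
k=6,j=6: c = 188+12 = 200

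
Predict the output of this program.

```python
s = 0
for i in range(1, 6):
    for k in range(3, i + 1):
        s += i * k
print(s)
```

97

i=3,k=3: s = 0+9 = 9
i=4,k=3: s = 9+12 = 21
i=4,k=4: s = 21+16 = 37
i=5,k=3: s = 37+15 = 52
i=5,k=4: s = 52+20 = 72
i=5,k=5: s = 72+25 = 97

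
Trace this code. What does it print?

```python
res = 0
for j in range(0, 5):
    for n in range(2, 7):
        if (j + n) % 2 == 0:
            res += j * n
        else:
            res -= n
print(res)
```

j=0,n=2: even sum, res = 0+0 = 0
j=0,n=3: odd sum, res = 0-3 = -3
j=0,n=4: even sum, res = (-3)+0 = -3
j=0,n=5: odd sum, res = (-3)-5 = -8
j=0,n=6: even sum, res = (-8)+0 = -8
j=1,n=2: odd sum, res = (-8)-2 = -10
j=1,n=3: even sum, res = (-10)+3 = -7
j=1,n=4: odd sum, res = (-7)-4 = -11
j=1,n=5: even sum, res = (-11)+5 = -6
j=1,n=6: odd sum, res = (-6)-6 = -12
j=2,n=2: even sum, res = (-12)+4 = -8
j=2,n=3: odd sum, res = (-8)-3 = -11
j=2,n=4: even sum, res = (-11)+8 = -3
j=2,n=5: odd sum, res = (-3)-5 = -8
j=2,n=6: even sum, res = (-8)+12 = 4
j=3,n=2: odd sum, res = 4-2 = 2
j=3,n=3: even sum, res = 2+9 = 11
j=3,n=4: odd sum, res = 11-4 = 7
j=3,n=5: even sum, res = 7+15 = 22
j=3,n=6: odd sum, res = 22-6 = 16
j=4,n=2: even sum, res = 16+8 = 24
j=4,n=3: odd sum, res = 24-3 = 21
j=4,n=4: even sum, res = 21+16 = 37
j=4,n=5: odd sum, res = 37-5 = 32
j=4,n=6: even sum, res = 32+24 = 56

56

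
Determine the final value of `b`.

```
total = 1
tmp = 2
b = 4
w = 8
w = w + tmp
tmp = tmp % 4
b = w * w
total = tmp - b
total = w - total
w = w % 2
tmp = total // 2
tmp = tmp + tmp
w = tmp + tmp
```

100

w = 8+2 = 10
tmp = 2%4 = 2
b = 10*10 = 100
total = 2-100 = -98
total = 10-(-98) = 108
w = 10%2 = 0
tmp = 108//2 = 54
tmp = 54+54 = 108
w = 108+108 = 216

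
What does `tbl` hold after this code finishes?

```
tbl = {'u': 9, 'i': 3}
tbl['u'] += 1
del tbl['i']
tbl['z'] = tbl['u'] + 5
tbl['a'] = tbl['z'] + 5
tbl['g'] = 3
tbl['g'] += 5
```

tbl['u'] = 9+1 = 10 → {'u': 10, 'i': 3}
del 'i' → {'u': 10}
tbl['z'] = tbl['u']+5 = 15 → {'u': 10, 'z': 15}
tbl['a'] = tbl['z']+5 = 20 → {'u': 10, 'z': 15, 'a': 20}
tbl['g'] = 3 → {'u': 10, 'z': 15, 'a': 20, 'g': 3}
tbl['g'] = 3+5 = 8 → {'u': 10, 'z': 15, 'a': 20, 'g': 8}

{'u': 10, 'z': 15, 'a': 20, 'g': 8}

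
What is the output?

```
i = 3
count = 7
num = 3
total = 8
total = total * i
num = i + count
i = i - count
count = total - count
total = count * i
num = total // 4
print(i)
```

total = 8*3 = 24
num = 3+7 = 10
i = 3-7 = -4
count = 24-7 = 17
total = 17*(-4) = -68
num = (-68)//4 = -17

-4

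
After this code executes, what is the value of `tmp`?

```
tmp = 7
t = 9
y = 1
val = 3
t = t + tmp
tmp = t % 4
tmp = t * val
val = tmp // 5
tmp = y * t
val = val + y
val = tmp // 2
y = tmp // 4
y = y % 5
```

t = 9+7 = 16
tmp = 16%4 = 0
tmp = 16*3 = 48
val = 48//5 = 9
tmp = 1*16 = 16
val = 9+1 = 10
val = 16//2 = 8
y = 16//4 = 4
y = 4%5 = 4

16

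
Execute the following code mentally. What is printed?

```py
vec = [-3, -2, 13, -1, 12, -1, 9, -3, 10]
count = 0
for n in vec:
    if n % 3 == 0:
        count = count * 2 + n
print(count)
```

39

n=-3: %3==0, count = 0*2+(-3) = -3
n=-2: not %3==0
n=13: not %3==0
n=-1: not %3==0
n=12: %3==0, count = (-3)*2+12 = 6
n=-1: not %3==0
n=9: %3==0, count = 6*2+9 = 21
n=-3: %3==0, count = 21*2+(-3) = 39
n=10: not %3==0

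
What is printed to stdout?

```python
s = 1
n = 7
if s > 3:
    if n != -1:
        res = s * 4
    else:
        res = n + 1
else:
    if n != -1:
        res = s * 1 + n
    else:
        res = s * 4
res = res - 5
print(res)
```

s=1, n=7
s > 3 is False; n != -1 is True
→ res = s * 1 + n = 8
res = 8-5 = 3

3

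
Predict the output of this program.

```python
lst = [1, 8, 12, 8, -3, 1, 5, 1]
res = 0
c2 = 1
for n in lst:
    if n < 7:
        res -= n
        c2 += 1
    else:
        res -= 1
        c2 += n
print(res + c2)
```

26

n=1: <7, res = 0-1 = -1; c2=2
n=8: not <7, res = (-1)-1 = -2; c2=10
n=12: not <7, res = (-2)-1 = -3; c2=22
n=8: not <7, res = (-3)-1 = -4; c2=30
n=-3: <7, res = (-4)-(-3) = -1; c2=31
n=1: <7, res = (-1)-1 = -2; c2=32
n=5: <7, res = (-2)-5 = -7; c2=33
n=1: <7, res = (-7)-1 = -8; c2=34
res+c2 = (-8)+34 = 26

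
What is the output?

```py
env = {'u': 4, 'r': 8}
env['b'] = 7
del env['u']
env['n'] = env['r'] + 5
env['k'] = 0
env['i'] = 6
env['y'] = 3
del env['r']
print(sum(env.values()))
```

env['b'] = 7 → {'u': 4, 'r': 8, 'b': 7}
del 'u' → {'r': 8, 'b': 7}
env['n'] = env['r']+5 = 13 → {'r': 8, 'b': 7, 'n': 13}
env['k'] = 0 → {'r': 8, 'b': 7, 'n': 13, 'k': 0}
env['i'] = 6 → {'r': 8, 'b': 7, 'n': 13, 'k': 0, 'i': 6}
env['y'] = 3 → {'r': 8, 'b': 7, 'n': 13, 'k': 0, 'i': 6, 'y': 3}
del 'r' → {'b': 7, 'n': 13, 'k': 0, 'i': 6, 'y': 3}
sum of values = 29

29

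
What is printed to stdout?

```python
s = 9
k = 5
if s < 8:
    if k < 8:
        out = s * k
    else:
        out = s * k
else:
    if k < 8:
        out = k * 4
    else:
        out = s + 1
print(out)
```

s=9, k=5
s < 8 is False; k < 8 is True
→ out = k * 4 = 20

20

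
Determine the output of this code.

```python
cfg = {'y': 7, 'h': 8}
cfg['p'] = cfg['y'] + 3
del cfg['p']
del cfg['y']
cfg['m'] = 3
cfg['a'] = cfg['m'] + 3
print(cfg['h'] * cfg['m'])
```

24

cfg['p'] = cfg['y']+3 = 10 → {'y': 7, 'h': 8, 'p': 10}
del 'p' → {'y': 7, 'h': 8}
del 'y' → {'h': 8}
cfg['m'] = 3 → {'h': 8, 'm': 3}
cfg['a'] = cfg['m']+3 = 6 → {'h': 8, 'm': 3, 'a': 6}
cfg['h']*cfg['m'] = 8*3 = 24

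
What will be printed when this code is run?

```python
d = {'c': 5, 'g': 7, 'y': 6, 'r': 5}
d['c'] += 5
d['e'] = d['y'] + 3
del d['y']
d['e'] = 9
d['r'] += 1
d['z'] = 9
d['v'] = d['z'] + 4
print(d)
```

d['c'] = 5+5 = 10 → {'c': 10, 'g': 7, 'y': 6, 'r': 5}
d['e'] = d['y']+3 = 9 → {'c': 10, 'g': 7, 'y': 6, 'r': 5, 'e': 9}
del 'y' → {'c': 10, 'g': 7, 'r': 5, 'e': 9}
d['e'] = 9 → {'c': 10, 'g': 7, 'r': 5, 'e': 9}
d['r'] = 5+1 = 6 → {'c': 10, 'g': 7, 'r': 6, 'e': 9}
d['z'] = 9 → {'c': 10, 'g': 7, 'r': 6, 'e': 9, 'z': 9}
d['v'] = d['z']+4 = 13 → {'c': 10, 'g': 7, 'r': 6, 'e': 9, 'z': 9, 'v': 13}

{'c': 10, 'g': 7, 'r': 6, 'e': 9, 'z': 9, 'v': 13}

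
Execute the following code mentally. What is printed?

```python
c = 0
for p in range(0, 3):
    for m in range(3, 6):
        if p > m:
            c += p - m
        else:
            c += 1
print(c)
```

p=0,m=3: not 0>3, c = 0+1 = 1
p=0,m=4: not 0>4, c = 1+1 = 2
p=0,m=5: not 0>5, c = 2+1 = 3
p=1,m=3: not 1>3, c = 3+1 = 4
p=1,m=4: not 1>4, c = 4+1 = 5
p=1,m=5: not 1>5, c = 5+1 = 6
p=2,m=3: not 2>3, c = 6+1 = 7
p=2,m=4: not 2>4, c = 7+1 = 8
p=2,m=5: not 2>5, c = 8+1 = 9

9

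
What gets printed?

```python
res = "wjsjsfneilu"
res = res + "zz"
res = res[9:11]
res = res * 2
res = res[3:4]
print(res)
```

u

+ 'zz' → 'wjsjsfneiluzz'
slice [9:11] → 'lu'
repeat ×2 → 'lulu'
slice [3:4] → 'u'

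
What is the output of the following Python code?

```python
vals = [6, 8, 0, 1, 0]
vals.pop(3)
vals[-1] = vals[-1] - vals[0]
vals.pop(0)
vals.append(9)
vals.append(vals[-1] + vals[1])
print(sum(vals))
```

20

pop(3) removes 1 → [6, 8, 0, 0]
vals[-1] = vals[-1]-vals[0] = 0-6 = -6 → [6, 8, 0, -6]
pop(0) removes 6 → [8, 0, -6]
append 9 → [8, 0, -6, 9]
append vals[-1]+vals[1] = 9+0 = 9 → [8, 0, -6, 9, 9]
sum = 20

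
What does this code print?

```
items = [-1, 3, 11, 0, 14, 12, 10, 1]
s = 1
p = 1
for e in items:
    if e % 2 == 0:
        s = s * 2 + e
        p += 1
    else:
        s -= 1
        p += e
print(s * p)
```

1083

e=-1: not even, s = 1-1 = 0; p=0
e=3: not even, s = 0-1 = -1; p=3
e=11: not even, s = (-1)-1 = -2; p=14
e=0: even, s = (-2)*2+0 = -4; p=15
e=14: even, s = (-4)*2+14 = 6; p=16
e=12: even, s = 6*2+12 = 24; p=17
e=10: even, s = 24*2+10 = 58; p=18
e=1: not even, s = 58-1 = 57; p=19
s*p = 57*19 = 1083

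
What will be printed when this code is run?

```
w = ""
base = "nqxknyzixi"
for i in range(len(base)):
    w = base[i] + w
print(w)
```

i=0: prepend 'n' → 'n'
i=1: prepend 'q' → 'qn'
i=2: prepend 'x' → 'xqn'
i=3: prepend 'k' → 'kxqn'
i=4: prepend 'n' → 'nkxqn'
i=5: prepend 'y' → 'ynkxqn'
i=6: prepend 'z' → 'zynkxqn'
i=7: prepend 'i' → 'izynkxqn'
i=8: prepend 'x' → 'xizynkxqn'
i=9: prepend 'i' → 'ixizynkxqn'

ixizynkxqn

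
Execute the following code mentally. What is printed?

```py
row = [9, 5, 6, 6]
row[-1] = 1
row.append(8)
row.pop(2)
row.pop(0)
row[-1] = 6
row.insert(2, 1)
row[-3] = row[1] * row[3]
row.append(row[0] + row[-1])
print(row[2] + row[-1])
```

12

row[-1] = 1 → [9, 5, 6, 1]
append 8 → [9, 5, 6, 1, 8]
pop(2) removes 6 → [9, 5, 1, 8]
pop(0) removes 9 → [5, 1, 8]
row[-1] = 6 → [5, 1, 6]
insert 1 at 2 → [5, 1, 1, 6]
row[-3] = row[1]*row[3] = 1*6 = 6 → [5, 6, 1, 6]
append row[0]+row[-1] = 5+6 = 11 → [5, 6, 1, 6, 11]
row[2]+row[-1] = 1+11 = 12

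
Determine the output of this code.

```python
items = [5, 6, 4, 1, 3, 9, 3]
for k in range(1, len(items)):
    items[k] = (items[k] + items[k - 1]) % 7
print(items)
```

[5, 4, 1, 2, 5, 0, 3]

k=1: items[1] = (6+5)%7 = 4 → [5, 4, 4, 1, 3, 9, 3]
k=2: items[2] = (4+4)%7 = 1 → [5, 4, 1, 1, 3, 9, 3]
k=3: items[3] = (1+1)%7 = 2 → [5, 4, 1, 2, 3, 9, 3]
k=4: items[4] = (3+2)%7 = 5 → [5, 4, 1, 2, 5, 9, 3]
k=5: items[5] = (9+5)%7 = 0 → [5, 4, 1, 2, 5, 0, 3]
k=6: items[6] = (3+0)%7 = 3 → [5, 4, 1, 2, 5, 0, 3]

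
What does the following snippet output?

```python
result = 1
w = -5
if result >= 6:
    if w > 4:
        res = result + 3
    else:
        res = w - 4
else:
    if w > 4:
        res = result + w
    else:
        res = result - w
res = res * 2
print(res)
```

result=1, w=-5
result >= 6 is False; w > 4 is False
→ res = result - w = 6
res = 6*2 = 12

12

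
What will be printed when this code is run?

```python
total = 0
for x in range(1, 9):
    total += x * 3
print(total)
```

x=1: total = 0+1*3 = 3
x=2: total = 3+2*3 = 9
x=3: total = 9+3*3 = 18
x=4: total = 18+4*3 = 30
x=5: total = 30+5*3 = 45
x=6: total = 45+6*3 = 63
x=7: total = 63+7*3 = 84
x=8: total = 84+8*3 = 108

108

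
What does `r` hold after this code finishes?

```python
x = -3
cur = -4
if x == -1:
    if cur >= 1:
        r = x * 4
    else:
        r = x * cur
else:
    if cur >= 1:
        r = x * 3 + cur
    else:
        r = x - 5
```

x=-3, cur=-4
x == -1 is False; cur >= 1 is False
→ r = x - 5 = -8

-8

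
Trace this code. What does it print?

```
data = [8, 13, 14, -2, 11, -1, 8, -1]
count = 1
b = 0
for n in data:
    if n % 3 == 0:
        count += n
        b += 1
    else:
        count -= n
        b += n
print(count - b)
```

-99

n=8: not %3==0, count = 1-8 = -7; b=8
n=13: not %3==0, count = (-7)-13 = -20; b=21
n=14: not %3==0, count = (-20)-14 = -34; b=35
n=-2: not %3==0, count = (-34)-(-2) = -32; b=33
n=11: not %3==0, count = (-32)-11 = -43; b=44
n=-1: not %3==0, count = (-43)-(-1) = -42; b=43
n=8: not %3==0, count = (-42)-8 = -50; b=51
n=-1: not %3==0, count = (-50)-(-1) = -49; b=50
count-b = (-49)-50 = -99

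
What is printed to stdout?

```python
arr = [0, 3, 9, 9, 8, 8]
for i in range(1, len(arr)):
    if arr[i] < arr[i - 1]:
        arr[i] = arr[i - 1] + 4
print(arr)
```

[0, 3, 9, 9, 13, 17]

i=1: 3>=0, unchanged → [0, 3, 9, 9, 8, 8]
i=2: 9>=3, unchanged → [0, 3, 9, 9, 8, 8]
i=3: 9>=9, unchanged → [0, 3, 9, 9, 8, 8]
i=4: 8<9, arr[4] = 9+4 = 13 → [0, 3, 9, 9, 13, 8]
i=5: 8<13, arr[5] = 13+4 = 17 → [0, 3, 9, 9, 13, 17]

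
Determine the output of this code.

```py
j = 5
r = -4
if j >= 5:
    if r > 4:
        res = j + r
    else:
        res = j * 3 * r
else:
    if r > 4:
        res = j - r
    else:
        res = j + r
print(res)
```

j=5, r=-4
j >= 5 is True; r > 4 is False
→ res = j * 3 * r = -60

-60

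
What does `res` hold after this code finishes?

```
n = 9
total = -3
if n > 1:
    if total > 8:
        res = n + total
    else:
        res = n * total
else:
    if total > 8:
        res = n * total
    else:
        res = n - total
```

n=9, total=-3
n > 1 is True; total > 8 is False
→ res = n * total = -27

-27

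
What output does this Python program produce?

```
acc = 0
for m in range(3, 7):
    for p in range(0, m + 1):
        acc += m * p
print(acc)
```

259

m=3,p=0: acc = 0+0 = 0
m=3,p=1: acc = 0+3 = 3
m=3,p=2: acc = 3+6 = 9
m=3,p=3: acc = 9+9 = 18
m=4,p=0: acc = 18+0 = 18
m=4,p=1: acc = 18+4 = 22
m=4,p=2: acc = 22+8 = 30
m=4,p=3: acc = 30+12 = 42
m=4,p=4: acc = 42+16 = 58
m=5,p=0: acc = 58+0 = 58
m=5,p=1: acc = 58+5 = 63
m=5,p=2: acc = 63+10 = 73
m=5,p=3: acc = 73+15 = 88
m=5,p=4: acc = 88+20 = 108
m=5,p=5: acc = 108+25 = 133
m=6,p=0: acc = 133+0 = 133
m=6,p=1: acc = 133+6 = 139
m=6,p=2: acc = 139+12 = 151
m=6,p=3: acc = 151+18 = 169
m=6,p=4: acc = 169+24 = 193
m=6,p=5: acc = 193+30 = 223
m=6,p=6: acc = 223+36 = 259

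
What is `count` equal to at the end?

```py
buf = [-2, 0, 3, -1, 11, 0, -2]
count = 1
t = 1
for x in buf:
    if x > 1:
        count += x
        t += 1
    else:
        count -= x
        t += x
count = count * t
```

-40

x=-2: not >1, count = 1-(-2) = 3; t=-1
x=0: not >1, count = 3-0 = 3; t=-1
x=3: >1, count = 3+3 = 6; t=0
x=-1: not >1, count = 6-(-1) = 7; t=-1
x=11: >1, count = 7+11 = 18; t=0
x=0: not >1, count = 18-0 = 18; t=0
x=-2: not >1, count = 18-(-2) = 20; t=-2
count*t = 20*(-2) = -40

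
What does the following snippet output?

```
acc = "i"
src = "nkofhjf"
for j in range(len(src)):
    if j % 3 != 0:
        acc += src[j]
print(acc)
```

ikohj

j=0: skip
j=1: add 'k' → 'ik'
j=2: add 'o' → 'iko'
j=3: skip
j=4: add 'h' → 'ikoh'
j=5: add 'j' → 'ikohj'
j=6: skip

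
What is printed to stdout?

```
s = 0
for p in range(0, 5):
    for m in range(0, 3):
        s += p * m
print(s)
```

p=0,m=0: s = 0+0 = 0
p=0,m=1: s = 0+0 = 0
p=0,m=2: s = 0+0 = 0
p=1,m=0: s = 0+0 = 0
p=1,m=1: s = 0+1 = 1
p=1,m=2: s = 1+2 = 3
p=2,m=0: s = 3+0 = 3
p=2,m=1: s = 3+2 = 5
p=2,m=2: s = 5+4 = 9
p=3,m=0: s = 9+0 = 9
p=3,m=1: s = 9+3 = 12
p=3,m=2: s = 12+6 = 18
p=4,m=0: s = 18+0 = 18
p=4,m=1: s = 18+4 = 22
p=4,m=2: s = 22+8 = 30

30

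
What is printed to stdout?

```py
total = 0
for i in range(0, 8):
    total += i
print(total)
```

28

i=0: total = 0+0 = 0
i=1: total = 0+1 = 1
i=2: total = 1+2 = 3
i=3: total = 3+3 = 6
i=4: total = 6+4 = 10
i=5: total = 10+5 = 15
i=6: total = 15+6 = 21
i=7: total = 21+7 = 28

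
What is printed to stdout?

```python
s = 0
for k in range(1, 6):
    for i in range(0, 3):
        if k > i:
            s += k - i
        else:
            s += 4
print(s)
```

43

k=1,i=0: 1>0, s = 0+1 = 1
k=1,i=1: not 1>1, s = 1+4 = 5
k=1,i=2: not 1>2, s = 5+4 = 9
k=2,i=0: 2>0, s = 9+2 = 11
k=2,i=1: 2>1, s = 11+1 = 12
k=2,i=2: not 2>2, s = 12+4 = 16
k=3,i=0: 3>0, s = 16+3 = 19
k=3,i=1: 3>1, s = 19+2 = 21
k=3,i=2: 3>2, s = 21+1 = 22
k=4,i=0: 4>0, s = 22+4 = 26
k=4,i=1: 4>1, s = 26+3 = 29
k=4,i=2: 4>2, s = 29+2 = 31
k=5,i=0: 5>0, s = 31+5 = 36
k=5,i=1: 5>1, s = 36+4 = 40
k=5,i=2: 5>2, s = 40+3 = 43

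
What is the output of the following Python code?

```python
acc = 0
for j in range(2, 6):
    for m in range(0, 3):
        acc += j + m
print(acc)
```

j=2,m=0: acc = 0+2 = 2
j=2,m=1: acc = 2+3 = 5
j=2,m=2: acc = 5+4 = 9
j=3,m=0: acc = 9+3 = 12
j=3,m=1: acc = 12+4 = 16
j=3,m=2: acc = 16+5 = 21
j=4,m=0: acc = 21+4 = 25
j=4,m=1: acc = 25+5 = 30
j=4,m=2: acc = 30+6 = 36
j=5,m=0: acc = 36+5 = 41
j=5,m=1: acc = 41+6 = 47
j=5,m=2: acc = 47+7 = 54

54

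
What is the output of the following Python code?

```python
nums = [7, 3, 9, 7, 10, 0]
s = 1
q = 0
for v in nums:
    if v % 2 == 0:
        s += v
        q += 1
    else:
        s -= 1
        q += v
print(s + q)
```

v=7: not even, s = 1-1 = 0; q=7
v=3: not even, s = 0-1 = -1; q=10
v=9: not even, s = (-1)-1 = -2; q=19
v=7: not even, s = (-2)-1 = -3; q=26
v=10: even, s = (-3)+10 = 7; q=27
v=0: even, s = 7+0 = 7; q=28
s+q = 7+28 = 35

35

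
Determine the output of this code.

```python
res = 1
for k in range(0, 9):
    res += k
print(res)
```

37

k=0: res = 1+0 = 1
k=1: res = 1+1 = 2
k=2: res = 2+2 = 4
k=3: res = 4+3 = 7
k=4: res = 7+4 = 11
k=5: res = 11+5 = 16
k=6: res = 16+6 = 22
k=7: res = 22+7 = 29
k=8: res = 29+8 = 37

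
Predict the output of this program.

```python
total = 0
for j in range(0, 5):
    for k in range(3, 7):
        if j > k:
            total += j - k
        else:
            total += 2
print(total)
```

j=0,k=3: not 0>3, total = 0+2 = 2
j=0,k=4: not 0>4, total = 2+2 = 4
j=0,k=5: not 0>5, total = 4+2 = 6
j=0,k=6: not 0>6, total = 6+2 = 8
j=1,k=3: not 1>3, total = 8+2 = 10
j=1,k=4: not 1>4, total = 10+2 = 12
j=1,k=5: not 1>5, total = 12+2 = 14
j=1,k=6: not 1>6, total = 14+2 = 16
j=2,k=3: not 2>3, total = 16+2 = 18
j=2,k=4: not 2>4, total = 18+2 = 20
j=2,k=5: not 2>5, total = 20+2 = 22
j=2,k=6: not 2>6, total = 22+2 = 24
j=3,k=3: not 3>3, total = 24+2 = 26
j=3,k=4: not 3>4, total = 26+2 = 28
j=3,k=5: not 3>5, total = 28+2 = 30
j=3,k=6: not 3>6, total = 30+2 = 32
j=4,k=3: 4>3, total = 32+1 = 33
j=4,k=4: not 4>4, total = 33+2 = 35
j=4,k=5: not 4>5, total = 35+2 = 37
j=4,k=6: not 4>6, total = 37+2 = 39

39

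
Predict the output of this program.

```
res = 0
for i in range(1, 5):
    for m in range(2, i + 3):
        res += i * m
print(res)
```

i=1,m=2: res = 0+2 = 2
i=1,m=3: res = 2+3 = 5
i=2,m=2: res = 5+4 = 9
i=2,m=3: res = 9+6 = 15
i=2,m=4: res = 15+8 = 23
i=3,m=2: res = 23+6 = 29
i=3,m=3: res = 29+9 = 38
i=3,m=4: res = 38+12 = 50
i=3,m=5: res = 50+15 = 65
i=4,m=2: res = 65+8 = 73
i=4,m=3: res = 73+12 = 85
i=4,m=4: res = 85+16 = 101
i=4,m=5: res = 101+20 = 121
i=4,m=6: res = 121+24 = 145

145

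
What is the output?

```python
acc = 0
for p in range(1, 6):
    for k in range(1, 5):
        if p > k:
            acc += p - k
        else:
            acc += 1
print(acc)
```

p=1,k=1: not 1>1, acc = 0+1 = 1
p=1,k=2: not 1>2, acc = 1+1 = 2
p=1,k=3: not 1>3, acc = 2+1 = 3
p=1,k=4: not 1>4, acc = 3+1 = 4
p=2,k=1: 2>1, acc = 4+1 = 5
p=2,k=2: not 2>2, acc = 5+1 = 6
p=2,k=3: not 2>3, acc = 6+1 = 7
p=2,k=4: not 2>4, acc = 7+1 = 8
p=3,k=1: 3>1, acc = 8+2 = 10
p=3,k=2: 3>2, acc = 10+1 = 11
p=3,k=3: not 3>3, acc = 11+1 = 12
p=3,k=4: not 3>4, acc = 12+1 = 13
p=4,k=1: 4>1, acc = 13+3 = 16
p=4,k=2: 4>2, acc = 16+2 = 18
p=4,k=3: 4>3, acc = 18+1 = 19
p=4,k=4: not 4>4, acc = 19+1 = 20
p=5,k=1: 5>1, acc = 20+4 = 24
p=5,k=2: 5>2, acc = 24+3 = 27
p=5,k=3: 5>3, acc = 27+2 = 29
p=5,k=4: 5>4, acc = 29+1 = 30

30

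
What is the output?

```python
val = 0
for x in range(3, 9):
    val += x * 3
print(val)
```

x=3: val = 0+3*3 = 9
x=4: val = 9+4*3 = 21
x=5: val = 21+5*3 = 36
x=6: val = 36+6*3 = 54
x=7: val = 54+7*3 = 75
x=8: val = 75+8*3 = 99

99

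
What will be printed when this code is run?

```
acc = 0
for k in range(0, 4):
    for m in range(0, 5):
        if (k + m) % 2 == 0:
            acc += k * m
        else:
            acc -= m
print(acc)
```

8

k=0,m=0: even sum, acc = 0+0 = 0
k=0,m=1: odd sum, acc = 0-1 = -1
k=0,m=2: even sum, acc = (-1)+0 = -1
k=0,m=3: odd sum, acc = (-1)-3 = -4
k=0,m=4: even sum, acc = (-4)+0 = -4
k=1,m=0: odd sum, acc = (-4)-0 = -4
k=1,m=1: even sum, acc = (-4)+1 = -3
k=1,m=2: odd sum, acc = (-3)-2 = -5
k=1,m=3: even sum, acc = (-5)+3 = -2
k=1,m=4: odd sum, acc = (-2)-4 = -6
k=2,m=0: even sum, acc = (-6)+0 = -6
k=2,m=1: odd sum, acc = (-6)-1 = -7
k=2,m=2: even sum, acc = (-7)+4 = -3
k=2,m=3: odd sum, acc = (-3)-3 = -6
k=2,m=4: even sum, acc = (-6)+8 = 2
k=3,m=0: odd sum, acc = 2-0 = 2
k=3,m=1: even sum, acc = 2+3 = 5
k=3,m=2: odd sum, acc = 5-2 = 3
k=3,m=3: even sum, acc = 3+9 = 12
k=3,m=4: odd sum, acc = 12-4 = 8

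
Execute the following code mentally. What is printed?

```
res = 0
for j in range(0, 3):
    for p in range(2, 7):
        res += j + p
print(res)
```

j=0,p=2: res = 0+2 = 2
j=0,p=3: res = 2+3 = 5
j=0,p=4: res = 5+4 = 9
j=0,p=5: res = 9+5 = 14
j=0,p=6: res = 14+6 = 20
j=1,p=2: res = 20+3 = 23
j=1,p=3: res = 23+4 = 27
j=1,p=4: res = 27+5 = 32
j=1,p=5: res = 32+6 = 38
j=1,p=6: res = 38+7 = 45
j=2,p=2: res = 45+4 = 49
j=2,p=3: res = 49+5 = 54
j=2,p=4: res = 54+6 = 60
j=2,p=5: res = 60+7 = 67
j=2,p=6: res = 67+8 = 75

75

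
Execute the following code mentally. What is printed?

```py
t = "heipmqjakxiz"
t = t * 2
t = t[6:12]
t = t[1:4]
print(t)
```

akx

repeat ×2 → 'heipmqjakxizheipmqjakxiz'
slice [6:12] → 'jakxiz'
slice [1:4] → 'akx'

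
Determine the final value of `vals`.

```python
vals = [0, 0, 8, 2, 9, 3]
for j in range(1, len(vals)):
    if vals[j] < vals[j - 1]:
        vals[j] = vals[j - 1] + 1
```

j=1: 0>=0, unchanged → [0, 0, 8, 2, 9, 3]
j=2: 8>=0, unchanged → [0, 0, 8, 2, 9, 3]
j=3: 2<8, vals[3] = 8+1 = 9 → [0, 0, 8, 9, 9, 3]
j=4: 9>=9, unchanged → [0, 0, 8, 9, 9, 3]
j=5: 3<9, vals[5] = 9+1 = 10 → [0, 0, 8, 9, 9, 10]

[0, 0, 8, 9, 9, 10]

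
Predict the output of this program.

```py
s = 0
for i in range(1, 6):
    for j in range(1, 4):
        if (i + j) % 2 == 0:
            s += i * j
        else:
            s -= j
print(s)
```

34

i=1,j=1: even sum, s = 0+1 = 1
i=1,j=2: odd sum, s = 1-2 = -1
i=1,j=3: even sum, s = (-1)+3 = 2
i=2,j=1: odd sum, s = 2-1 = 1
i=2,j=2: even sum, s = 1+4 = 5
i=2,j=3: odd sum, s = 5-3 = 2
i=3,j=1: even sum, s = 2+3 = 5
i=3,j=2: odd sum, s = 5-2 = 3
i=3,j=3: even sum, s = 3+9 = 12
i=4,j=1: odd sum, s = 12-1 = 11
i=4,j=2: even sum, s = 11+8 = 19
i=4,j=3: odd sum, s = 19-3 = 16
i=5,j=1: even sum, s = 16+5 = 21
i=5,j=2: odd sum, s = 21-2 = 19
i=5,j=3: even sum, s = 19+15 = 34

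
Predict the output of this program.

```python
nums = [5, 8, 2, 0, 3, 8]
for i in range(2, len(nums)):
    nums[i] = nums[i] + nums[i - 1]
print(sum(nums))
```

67

i=2: nums[2] = 2+8 = 10 → [5, 8, 10, 0, 3, 8]
i=3: nums[3] = 0+10 = 10 → [5, 8, 10, 10, 3, 8]
i=4: nums[4] = 3+10 = 13 → [5, 8, 10, 10, 13, 8]
i=5: nums[5] = 8+13 = 21 → [5, 8, 10, 10, 13, 21]
sum = 67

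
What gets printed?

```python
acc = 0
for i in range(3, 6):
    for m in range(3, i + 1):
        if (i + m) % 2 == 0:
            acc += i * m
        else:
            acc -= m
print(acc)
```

58

i=3,m=3: even sum, acc = 0+9 = 9
i=4,m=3: odd sum, acc = 9-3 = 6
i=4,m=4: even sum, acc = 6+16 = 22
i=5,m=3: even sum, acc = 22+15 = 37
i=5,m=4: odd sum, acc = 37-4 = 33
i=5,m=5: even sum, acc = 33+25 = 58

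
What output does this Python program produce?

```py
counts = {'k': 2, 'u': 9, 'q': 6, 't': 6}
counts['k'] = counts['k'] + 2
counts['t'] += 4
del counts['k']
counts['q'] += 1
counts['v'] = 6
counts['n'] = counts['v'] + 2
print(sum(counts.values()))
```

counts['k'] = counts['k']+2 = 4 → {'k': 4, 'u': 9, 'q': 6, 't': 6}
counts['t'] = 6+4 = 10 → {'k': 4, 'u': 9, 'q': 6, 't': 10}
del 'k' → {'u': 9, 'q': 6, 't': 10}
counts['q'] = 6+1 = 7 → {'u': 9, 'q': 7, 't': 10}
counts['v'] = 6 → {'u': 9, 'q': 7, 't': 10, 'v': 6}
counts['n'] = counts['v']+2 = 8 → {'u': 9, 'q': 7, 't': 10, 'v': 6, 'n': 8}
sum of values = 40

40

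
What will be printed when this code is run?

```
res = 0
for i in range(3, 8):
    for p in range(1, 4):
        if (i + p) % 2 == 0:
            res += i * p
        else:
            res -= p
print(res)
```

66

i=3,p=1: even sum, res = 0+3 = 3
i=3,p=2: odd sum, res = 3-2 = 1
i=3,p=3: even sum, res = 1+9 = 10
i=4,p=1: odd sum, res = 10-1 = 9
i=4,p=2: even sum, res = 9+8 = 17
i=4,p=3: odd sum, res = 17-3 = 14
i=5,p=1: even sum, res = 14+5 = 19
i=5,p=2: odd sum, res = 19-2 = 17
i=5,p=3: even sum, res = 17+15 = 32
i=6,p=1: odd sum, res = 32-1 = 31
i=6,p=2: even sum, res = 31+12 = 43
i=6,p=3: odd sum, res = 43-3 = 40
i=7,p=1: even sum, res = 40+7 = 47
i=7,p=2: odd sum, res = 47-2 = 45
i=7,p=3: even sum, res = 45+21 = 66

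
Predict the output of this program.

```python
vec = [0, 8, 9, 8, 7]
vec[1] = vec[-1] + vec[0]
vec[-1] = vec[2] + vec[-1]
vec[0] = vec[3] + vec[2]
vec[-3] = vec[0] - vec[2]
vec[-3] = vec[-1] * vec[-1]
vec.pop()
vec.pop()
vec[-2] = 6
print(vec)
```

[17, 6, 256]

vec[1] = vec[-1]+vec[0] = 7+0 = 7 → [0, 7, 9, 8, 7]
vec[-1] = vec[2]+vec[-1] = 9+7 = 16 → [0, 7, 9, 8, 16]
vec[0] = vec[3]+vec[2] = 8+9 = 17 → [17, 7, 9, 8, 16]
vec[-3] = vec[0]-vec[2] = 17-9 = 8 → [17, 7, 8, 8, 16]
vec[-3] = vec[-1]*vec[-1] = 16*16 = 256 → [17, 7, 256, 8, 16]
pop() removes 16 → [17, 7, 256, 8]
pop() removes 8 → [17, 7, 256]
vec[-2] = 6 → [17, 6, 256]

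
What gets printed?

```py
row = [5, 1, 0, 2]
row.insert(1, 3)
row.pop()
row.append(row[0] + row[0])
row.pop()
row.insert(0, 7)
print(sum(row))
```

16

insert 3 at 1 → [5, 3, 1, 0, 2]
pop() removes 2 → [5, 3, 1, 0]
append row[0]+row[0] = 5+5 = 10 → [5, 3, 1, 0, 10]
pop() removes 10 → [5, 3, 1, 0]
insert 7 at 0 → [7, 5, 3, 1, 0]
sum = 16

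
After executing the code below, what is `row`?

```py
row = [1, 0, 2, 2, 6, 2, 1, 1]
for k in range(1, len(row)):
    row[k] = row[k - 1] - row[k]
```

[1, 1, -1, -3, -9, -11, -12, -13]

k=1: row[1] = 1-0 = 1 → [1, 1, 2, 2, 6, 2, 1, 1]
k=2: row[2] = 1-2 = -1 → [1, 1, -1, 2, 6, 2, 1, 1]
k=3: row[3] = (-1)-2 = -3 → [1, 1, -1, -3, 6, 2, 1, 1]
k=4: row[4] = (-3)-6 = -9 → [1, 1, -1, -3, -9, 2, 1, 1]
k=5: row[5] = (-9)-2 = -11 → [1, 1, -1, -3, -9, -11, 1, 1]
k=6: row[6] = (-11)-1 = -12 → [1, 1, -1, -3, -9, -11, -12, 1]
k=7: row[7] = (-12)-1 = -13 → [1, 1, -1, -3, -9, -11, -12, -13]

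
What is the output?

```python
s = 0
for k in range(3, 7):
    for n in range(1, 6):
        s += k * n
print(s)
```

k=3,n=1: s = 0+3 = 3
k=3,n=2: s = 3+6 = 9
k=3,n=3: s = 9+9 = 18
k=3,n=4: s = 18+12 = 30
k=3,n=5: s = 30+15 = 45
k=4,n=1: s = 45+4 = 49
k=4,n=2: s = 49+8 = 57
k=4,n=3: s = 57+12 = 69
k=4,n=4: s = 69+16 = 85
k=4,n=5: s = 85+20 = 105
k=5,n=1: s = 105+5 = 110
k=5,n=2: s = 110+10 = 120
k=5,n=3: s = 120+15 = 135
k=5,n=4: s = 135+20 = 155
k=5,n=5: s = 155+25 = 180
k=6,n=1: s = 180+6 = 186
k=6,n=2: s = 186+12 = 198
k=6,n=3: s = 198+18 = 216
k=6,n=4: s = 216+24 = 240
k=6,n=5: s = 240+30 = 270

270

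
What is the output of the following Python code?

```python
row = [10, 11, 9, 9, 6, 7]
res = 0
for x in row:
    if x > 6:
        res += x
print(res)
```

46

x=10: >6, res = 0+10 = 10
x=11: >6, res = 10+11 = 21
x=9: >6, res = 21+9 = 30
x=9: >6, res = 30+9 = 39
x=6: not >6
x=7: >6, res = 39+7 = 46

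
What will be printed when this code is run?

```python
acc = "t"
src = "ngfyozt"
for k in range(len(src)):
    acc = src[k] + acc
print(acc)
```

k=0: prepend 'n' → 'nt'
k=1: prepend 'g' → 'gnt'
k=2: prepend 'f' → 'fgnt'
k=3: prepend 'y' → 'yfgnt'
k=4: prepend 'o' → 'oyfgnt'
k=5: prepend 'z' → 'zoyfgnt'
k=6: prepend 't' → 'tzoyfgnt'

tzoyfgnt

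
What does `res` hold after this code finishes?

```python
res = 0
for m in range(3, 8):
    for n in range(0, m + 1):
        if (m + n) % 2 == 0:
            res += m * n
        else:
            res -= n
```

232

m=3,n=0: odd sum, res = 0-0 = 0
m=3,n=1: even sum, res = 0+3 = 3
m=3,n=2: odd sum, res = 3-2 = 1
m=3,n=3: even sum, res = 1+9 = 10
m=4,n=0: even sum, res = 10+0 = 10
m=4,n=1: odd sum, res = 10-1 = 9
m=4,n=2: even sum, res = 9+8 = 17
m=4,n=3: odd sum, res = 17-3 = 14
m=4,n=4: even sum, res = 14+16 = 30
m=5,n=0: odd sum, res = 30-0 = 30
m=5,n=1: even sum, res = 30+5 = 35
m=5,n=2: odd sum, res = 35-2 = 33
m=5,n=3: even sum, res = 33+15 = 48
m=5,n=4: odd sum, res = 48-4 = 44
m=5,n=5: even sum, res = 44+25 = 69
m=6,n=0: even sum, res = 69+0 = 69
m=6,n=1: odd sum, res = 69-1 = 68
m=6,n=2: even sum, res = 68+12 = 80
m=6,n=3: odd sum, res = 80-3 = 77
m=6,n=4: even sum, res = 77+24 = 101
m=6,n=5: odd sum, res = 101-5 = 96
m=6,n=6: even sum, res = 96+36 = 132
m=7,n=0: odd sum, res = 132-0 = 132
m=7,n=1: even sum, res = 132+7 = 139
m=7,n=2: odd sum, res = 139-2 = 137
m=7,n=3: even sum, res = 137+21 = 158
m=7,n=4: odd sum, res = 158-4 = 154
m=7,n=5: even sum, res = 154+35 = 189
m=7,n=6: odd sum, res = 189-6 = 183
m=7,n=7: even sum, res = 183+49 = 232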